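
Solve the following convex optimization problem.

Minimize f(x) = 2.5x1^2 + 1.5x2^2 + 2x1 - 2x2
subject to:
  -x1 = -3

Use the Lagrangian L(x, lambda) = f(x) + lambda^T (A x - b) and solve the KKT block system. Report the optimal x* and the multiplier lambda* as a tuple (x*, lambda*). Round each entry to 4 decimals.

Form the Lagrangian:
  L(x, lambda) = (1/2) x^T Q x + c^T x + lambda^T (A x - b)
Stationarity (grad_x L = 0): Q x + c + A^T lambda = 0.
Primal feasibility: A x = b.

This gives the KKT block system:
  [ Q   A^T ] [ x     ]   [-c ]
  [ A    0  ] [ lambda ] = [ b ]

Solving the linear system:
  x*      = (3, 0.6667)
  lambda* = (17)
  f(x*)   = 27.8333

x* = (3, 0.6667), lambda* = (17)


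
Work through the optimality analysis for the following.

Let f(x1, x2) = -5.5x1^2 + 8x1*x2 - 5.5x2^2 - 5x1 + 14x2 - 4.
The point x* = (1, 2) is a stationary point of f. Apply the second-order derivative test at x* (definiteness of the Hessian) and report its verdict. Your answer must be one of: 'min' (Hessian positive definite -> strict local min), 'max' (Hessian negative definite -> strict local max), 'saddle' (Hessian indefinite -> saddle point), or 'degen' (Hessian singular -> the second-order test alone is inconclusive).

Compute the Hessian H = grad^2 f:
  H = [[-11, 8], [8, -11]]
Verify stationarity: grad f(x*) = H x* + g = (0, 0).
Eigenvalues of H: -19, -3.
Both eigenvalues < 0, so H is negative definite -> x* is a strict local max.

max


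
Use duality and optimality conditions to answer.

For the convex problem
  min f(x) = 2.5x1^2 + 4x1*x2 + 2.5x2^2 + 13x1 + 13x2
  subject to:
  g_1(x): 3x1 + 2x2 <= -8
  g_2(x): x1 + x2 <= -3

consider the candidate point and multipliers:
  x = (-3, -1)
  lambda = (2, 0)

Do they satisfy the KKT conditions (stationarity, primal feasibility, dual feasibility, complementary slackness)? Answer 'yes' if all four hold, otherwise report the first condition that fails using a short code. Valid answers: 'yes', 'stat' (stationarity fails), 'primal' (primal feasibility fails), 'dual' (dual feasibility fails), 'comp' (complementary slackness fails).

Gradient of f: grad f(x) = Q x + c = (-6, -4)
Constraint values g_i(x) = a_i^T x - b_i:
  g_1((-3, -1)) = -3
  g_2((-3, -1)) = -1
Stationarity residual: grad f(x) + sum_i lambda_i a_i = (0, 0)
  -> stationarity OK
Primal feasibility (all g_i <= 0): OK
Dual feasibility (all lambda_i >= 0): OK
Complementary slackness (lambda_i * g_i(x) = 0 for all i): FAILS

Verdict: the first failing condition is complementary_slackness -> comp.

comp


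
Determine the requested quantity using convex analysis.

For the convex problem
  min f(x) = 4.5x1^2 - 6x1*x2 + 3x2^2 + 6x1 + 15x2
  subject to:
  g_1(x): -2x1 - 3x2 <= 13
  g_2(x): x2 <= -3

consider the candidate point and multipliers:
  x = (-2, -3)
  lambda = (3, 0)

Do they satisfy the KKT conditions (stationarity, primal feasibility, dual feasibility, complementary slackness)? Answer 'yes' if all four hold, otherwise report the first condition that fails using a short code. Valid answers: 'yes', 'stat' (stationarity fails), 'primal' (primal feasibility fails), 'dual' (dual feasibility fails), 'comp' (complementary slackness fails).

Gradient of f: grad f(x) = Q x + c = (6, 9)
Constraint values g_i(x) = a_i^T x - b_i:
  g_1((-2, -3)) = 0
  g_2((-2, -3)) = 0
Stationarity residual: grad f(x) + sum_i lambda_i a_i = (0, 0)
  -> stationarity OK
Primal feasibility (all g_i <= 0): OK
Dual feasibility (all lambda_i >= 0): OK
Complementary slackness (lambda_i * g_i(x) = 0 for all i): OK

Verdict: yes, KKT holds.

yes


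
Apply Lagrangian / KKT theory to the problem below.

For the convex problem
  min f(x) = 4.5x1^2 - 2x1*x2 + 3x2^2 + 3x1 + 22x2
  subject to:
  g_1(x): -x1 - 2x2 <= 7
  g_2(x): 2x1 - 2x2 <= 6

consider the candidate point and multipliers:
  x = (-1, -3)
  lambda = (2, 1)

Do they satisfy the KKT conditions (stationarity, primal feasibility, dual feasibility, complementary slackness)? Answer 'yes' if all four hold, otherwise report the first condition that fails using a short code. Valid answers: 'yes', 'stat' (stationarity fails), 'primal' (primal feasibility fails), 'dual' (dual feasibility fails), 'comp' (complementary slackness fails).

Gradient of f: grad f(x) = Q x + c = (0, 6)
Constraint values g_i(x) = a_i^T x - b_i:
  g_1((-1, -3)) = 0
  g_2((-1, -3)) = -2
Stationarity residual: grad f(x) + sum_i lambda_i a_i = (0, 0)
  -> stationarity OK
Primal feasibility (all g_i <= 0): OK
Dual feasibility (all lambda_i >= 0): OK
Complementary slackness (lambda_i * g_i(x) = 0 for all i): FAILS

Verdict: the first failing condition is complementary_slackness -> comp.

comp


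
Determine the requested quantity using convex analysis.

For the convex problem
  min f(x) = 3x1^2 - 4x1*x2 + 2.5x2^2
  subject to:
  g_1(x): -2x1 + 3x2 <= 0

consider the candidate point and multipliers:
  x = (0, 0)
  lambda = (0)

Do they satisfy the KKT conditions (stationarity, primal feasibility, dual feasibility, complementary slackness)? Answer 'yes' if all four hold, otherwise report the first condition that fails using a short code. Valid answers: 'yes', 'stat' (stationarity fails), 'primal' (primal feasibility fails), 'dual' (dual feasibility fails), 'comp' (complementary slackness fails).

Gradient of f: grad f(x) = Q x + c = (0, 0)
Constraint values g_i(x) = a_i^T x - b_i:
  g_1((0, 0)) = 0
Stationarity residual: grad f(x) + sum_i lambda_i a_i = (0, 0)
  -> stationarity OK
Primal feasibility (all g_i <= 0): OK
Dual feasibility (all lambda_i >= 0): OK
Complementary slackness (lambda_i * g_i(x) = 0 for all i): OK

Verdict: yes, KKT holds.

yes


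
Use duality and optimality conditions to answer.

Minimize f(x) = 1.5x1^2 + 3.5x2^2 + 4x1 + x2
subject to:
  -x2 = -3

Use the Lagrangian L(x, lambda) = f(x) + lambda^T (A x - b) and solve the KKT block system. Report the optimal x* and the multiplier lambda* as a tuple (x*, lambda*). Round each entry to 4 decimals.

Form the Lagrangian:
  L(x, lambda) = (1/2) x^T Q x + c^T x + lambda^T (A x - b)
Stationarity (grad_x L = 0): Q x + c + A^T lambda = 0.
Primal feasibility: A x = b.

This gives the KKT block system:
  [ Q   A^T ] [ x     ]   [-c ]
  [ A    0  ] [ lambda ] = [ b ]

Solving the linear system:
  x*      = (-1.3333, 3)
  lambda* = (22)
  f(x*)   = 31.8333

x* = (-1.3333, 3), lambda* = (22)


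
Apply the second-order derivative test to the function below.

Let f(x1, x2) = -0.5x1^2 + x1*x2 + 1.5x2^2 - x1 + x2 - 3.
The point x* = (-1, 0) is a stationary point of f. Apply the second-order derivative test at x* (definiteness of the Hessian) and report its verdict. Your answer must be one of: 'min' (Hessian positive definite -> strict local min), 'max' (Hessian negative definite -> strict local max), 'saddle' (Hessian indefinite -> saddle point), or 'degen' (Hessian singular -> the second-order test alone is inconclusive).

Compute the Hessian H = grad^2 f:
  H = [[-1, 1], [1, 3]]
Verify stationarity: grad f(x*) = H x* + g = (0, 0).
Eigenvalues of H: -1.2361, 3.2361.
Eigenvalues have mixed signs, so H is indefinite -> x* is a saddle point.

saddle


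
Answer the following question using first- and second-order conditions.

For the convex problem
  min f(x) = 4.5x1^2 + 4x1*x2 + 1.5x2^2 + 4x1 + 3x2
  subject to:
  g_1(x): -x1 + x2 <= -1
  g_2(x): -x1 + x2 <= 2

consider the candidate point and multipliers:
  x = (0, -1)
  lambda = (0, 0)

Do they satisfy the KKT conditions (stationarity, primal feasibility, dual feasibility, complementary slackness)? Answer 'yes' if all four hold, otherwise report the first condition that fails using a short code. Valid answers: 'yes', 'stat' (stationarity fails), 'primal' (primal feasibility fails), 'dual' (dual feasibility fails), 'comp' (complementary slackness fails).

Gradient of f: grad f(x) = Q x + c = (0, 0)
Constraint values g_i(x) = a_i^T x - b_i:
  g_1((0, -1)) = 0
  g_2((0, -1)) = -3
Stationarity residual: grad f(x) + sum_i lambda_i a_i = (0, 0)
  -> stationarity OK
Primal feasibility (all g_i <= 0): OK
Dual feasibility (all lambda_i >= 0): OK
Complementary slackness (lambda_i * g_i(x) = 0 for all i): OK

Verdict: yes, KKT holds.

yes


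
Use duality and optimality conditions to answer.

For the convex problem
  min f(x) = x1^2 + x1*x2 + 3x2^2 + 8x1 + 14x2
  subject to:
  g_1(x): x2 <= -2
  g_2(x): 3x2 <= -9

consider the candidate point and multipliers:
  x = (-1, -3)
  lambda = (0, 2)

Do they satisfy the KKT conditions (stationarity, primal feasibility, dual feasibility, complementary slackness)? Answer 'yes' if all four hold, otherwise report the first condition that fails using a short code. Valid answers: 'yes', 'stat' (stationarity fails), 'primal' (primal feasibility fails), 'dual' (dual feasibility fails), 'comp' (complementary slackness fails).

Gradient of f: grad f(x) = Q x + c = (3, -5)
Constraint values g_i(x) = a_i^T x - b_i:
  g_1((-1, -3)) = -1
  g_2((-1, -3)) = 0
Stationarity residual: grad f(x) + sum_i lambda_i a_i = (3, 1)
  -> stationarity FAILS
Primal feasibility (all g_i <= 0): OK
Dual feasibility (all lambda_i >= 0): OK
Complementary slackness (lambda_i * g_i(x) = 0 for all i): OK

Verdict: the first failing condition is stationarity -> stat.

stat


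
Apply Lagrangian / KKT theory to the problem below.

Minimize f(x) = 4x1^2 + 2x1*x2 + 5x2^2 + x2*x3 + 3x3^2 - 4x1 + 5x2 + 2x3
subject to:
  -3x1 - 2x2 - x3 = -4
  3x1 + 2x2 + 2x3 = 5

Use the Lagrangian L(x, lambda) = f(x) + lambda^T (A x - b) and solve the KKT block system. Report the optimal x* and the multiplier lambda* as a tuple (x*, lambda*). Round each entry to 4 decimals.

Form the Lagrangian:
  L(x, lambda) = (1/2) x^T Q x + c^T x + lambda^T (A x - b)
Stationarity (grad_x L = 0): Q x + c + A^T lambda = 0.
Primal feasibility: A x = b.

This gives the KKT block system:
  [ Q   A^T ] [ x     ]   [-c ]
  [ A    0  ] [ lambda ] = [ b ]

Solving the linear system:
  x*      = (1.3265, -0.4898, 1)
  lambda* = (-3.7551, -5.6327)
  f(x*)   = 3.6939

x* = (1.3265, -0.4898, 1), lambda* = (-3.7551, -5.6327)


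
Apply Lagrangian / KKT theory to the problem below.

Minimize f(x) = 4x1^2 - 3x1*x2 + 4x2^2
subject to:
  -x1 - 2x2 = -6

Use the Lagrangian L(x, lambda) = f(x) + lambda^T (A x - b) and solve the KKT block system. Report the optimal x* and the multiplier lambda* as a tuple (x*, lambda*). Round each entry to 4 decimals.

Form the Lagrangian:
  L(x, lambda) = (1/2) x^T Q x + c^T x + lambda^T (A x - b)
Stationarity (grad_x L = 0): Q x + c + A^T lambda = 0.
Primal feasibility: A x = b.

This gives the KKT block system:
  [ Q   A^T ] [ x     ]   [-c ]
  [ A    0  ] [ lambda ] = [ b ]

Solving the linear system:
  x*      = (1.6154, 2.1923)
  lambda* = (6.3462)
  f(x*)   = 19.0385

x* = (1.6154, 2.1923), lambda* = (6.3462)


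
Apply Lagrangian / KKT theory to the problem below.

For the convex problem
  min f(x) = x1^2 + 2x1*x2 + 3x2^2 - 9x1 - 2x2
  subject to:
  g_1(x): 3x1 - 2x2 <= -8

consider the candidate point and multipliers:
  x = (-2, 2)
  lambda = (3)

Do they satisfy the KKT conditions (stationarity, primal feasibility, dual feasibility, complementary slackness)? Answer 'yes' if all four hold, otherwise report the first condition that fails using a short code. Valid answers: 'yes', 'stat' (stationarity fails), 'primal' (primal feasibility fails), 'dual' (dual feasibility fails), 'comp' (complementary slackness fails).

Gradient of f: grad f(x) = Q x + c = (-9, 6)
Constraint values g_i(x) = a_i^T x - b_i:
  g_1((-2, 2)) = -2
Stationarity residual: grad f(x) + sum_i lambda_i a_i = (0, 0)
  -> stationarity OK
Primal feasibility (all g_i <= 0): OK
Dual feasibility (all lambda_i >= 0): OK
Complementary slackness (lambda_i * g_i(x) = 0 for all i): FAILS

Verdict: the first failing condition is complementary_slackness -> comp.

comp


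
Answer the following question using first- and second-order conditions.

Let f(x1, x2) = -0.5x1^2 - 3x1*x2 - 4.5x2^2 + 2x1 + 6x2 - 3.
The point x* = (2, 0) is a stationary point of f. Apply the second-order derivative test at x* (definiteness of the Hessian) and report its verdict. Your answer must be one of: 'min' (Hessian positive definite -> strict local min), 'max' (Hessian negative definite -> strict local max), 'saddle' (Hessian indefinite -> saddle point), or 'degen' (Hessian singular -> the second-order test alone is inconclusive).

Compute the Hessian H = grad^2 f:
  H = [[-1, -3], [-3, -9]]
Verify stationarity: grad f(x*) = H x* + g = (0, 0).
Eigenvalues of H: -10, 0.
H has a zero eigenvalue (singular; negative semidefinite but not definite), so H is neither positive definite, negative definite, nor indefinite. The second-order test alone is inconclusive -> degen.
(Indeed, f is constant along the null direction of H through x*, so x* is not a strict local extremum.)

degen


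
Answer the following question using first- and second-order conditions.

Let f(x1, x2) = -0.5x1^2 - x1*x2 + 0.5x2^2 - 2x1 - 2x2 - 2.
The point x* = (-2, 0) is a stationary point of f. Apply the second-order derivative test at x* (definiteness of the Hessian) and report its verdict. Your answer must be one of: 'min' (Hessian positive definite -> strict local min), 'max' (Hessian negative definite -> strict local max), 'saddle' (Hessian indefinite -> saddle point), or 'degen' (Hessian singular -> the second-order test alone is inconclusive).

Compute the Hessian H = grad^2 f:
  H = [[-1, -1], [-1, 1]]
Verify stationarity: grad f(x*) = H x* + g = (0, 0).
Eigenvalues of H: -1.4142, 1.4142.
Eigenvalues have mixed signs, so H is indefinite -> x* is a saddle point.

saddle


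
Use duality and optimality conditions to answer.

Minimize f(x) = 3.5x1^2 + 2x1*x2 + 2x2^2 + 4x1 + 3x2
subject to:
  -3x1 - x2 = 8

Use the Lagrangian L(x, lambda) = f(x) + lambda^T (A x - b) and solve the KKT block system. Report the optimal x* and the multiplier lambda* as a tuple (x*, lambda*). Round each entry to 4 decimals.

Form the Lagrangian:
  L(x, lambda) = (1/2) x^T Q x + c^T x + lambda^T (A x - b)
Stationarity (grad_x L = 0): Q x + c + A^T lambda = 0.
Primal feasibility: A x = b.

This gives the KKT block system:
  [ Q   A^T ] [ x     ]   [-c ]
  [ A    0  ] [ lambda ] = [ b ]

Solving the linear system:
  x*      = (-2.4194, -0.7419)
  lambda* = (-4.8065)
  f(x*)   = 13.2742

x* = (-2.4194, -0.7419), lambda* = (-4.8065)


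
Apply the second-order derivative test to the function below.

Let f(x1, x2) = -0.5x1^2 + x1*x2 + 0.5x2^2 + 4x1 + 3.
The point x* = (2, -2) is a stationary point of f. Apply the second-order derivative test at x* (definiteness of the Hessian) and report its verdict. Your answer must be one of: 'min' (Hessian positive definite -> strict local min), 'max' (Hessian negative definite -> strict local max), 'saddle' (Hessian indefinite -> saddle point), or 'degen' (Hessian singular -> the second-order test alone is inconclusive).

Compute the Hessian H = grad^2 f:
  H = [[-1, 1], [1, 1]]
Verify stationarity: grad f(x*) = H x* + g = (0, 0).
Eigenvalues of H: -1.4142, 1.4142.
Eigenvalues have mixed signs, so H is indefinite -> x* is a saddle point.

saddle


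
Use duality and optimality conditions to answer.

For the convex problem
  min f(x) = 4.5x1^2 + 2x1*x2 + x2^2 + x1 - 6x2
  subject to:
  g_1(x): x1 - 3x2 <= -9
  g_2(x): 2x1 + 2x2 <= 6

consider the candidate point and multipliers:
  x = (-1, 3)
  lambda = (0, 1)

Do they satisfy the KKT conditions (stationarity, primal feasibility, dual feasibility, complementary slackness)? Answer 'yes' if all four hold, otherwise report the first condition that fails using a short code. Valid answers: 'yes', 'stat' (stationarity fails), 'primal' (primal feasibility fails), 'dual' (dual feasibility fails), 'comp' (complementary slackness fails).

Gradient of f: grad f(x) = Q x + c = (-2, -2)
Constraint values g_i(x) = a_i^T x - b_i:
  g_1((-1, 3)) = -1
  g_2((-1, 3)) = -2
Stationarity residual: grad f(x) + sum_i lambda_i a_i = (0, 0)
  -> stationarity OK
Primal feasibility (all g_i <= 0): OK
Dual feasibility (all lambda_i >= 0): OK
Complementary slackness (lambda_i * g_i(x) = 0 for all i): FAILS

Verdict: the first failing condition is complementary_slackness -> comp.

comp


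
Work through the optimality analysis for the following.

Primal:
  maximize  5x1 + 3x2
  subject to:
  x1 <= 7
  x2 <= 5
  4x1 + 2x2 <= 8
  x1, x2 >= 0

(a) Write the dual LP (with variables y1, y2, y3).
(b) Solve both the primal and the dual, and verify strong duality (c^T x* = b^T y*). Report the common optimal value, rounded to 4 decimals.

The standard primal-dual pair for 'max c^T x s.t. A x <= b, x >= 0' is:
  Dual:  min b^T y  s.t.  A^T y >= c,  y >= 0.

So the dual LP is:
  minimize  7y1 + 5y2 + 8y3
  subject to:
    y1 + 4y3 >= 5
    y2 + 2y3 >= 3
    y1, y2, y3 >= 0

Solving the primal: x* = (0, 4).
  primal value c^T x* = 12.
Solving the dual: y* = (0, 0, 1.5).
  dual value b^T y* = 12.
Strong duality: c^T x* = b^T y*. Confirmed.

12


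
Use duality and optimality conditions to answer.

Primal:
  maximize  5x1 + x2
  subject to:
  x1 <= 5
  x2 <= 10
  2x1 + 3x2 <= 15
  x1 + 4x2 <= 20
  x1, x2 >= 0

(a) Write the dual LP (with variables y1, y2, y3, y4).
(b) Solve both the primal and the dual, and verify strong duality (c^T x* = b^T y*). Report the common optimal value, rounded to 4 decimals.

The standard primal-dual pair for 'max c^T x s.t. A x <= b, x >= 0' is:
  Dual:  min b^T y  s.t.  A^T y >= c,  y >= 0.

So the dual LP is:
  minimize  5y1 + 10y2 + 15y3 + 20y4
  subject to:
    y1 + 2y3 + y4 >= 5
    y2 + 3y3 + 4y4 >= 1
    y1, y2, y3, y4 >= 0

Solving the primal: x* = (5, 1.6667).
  primal value c^T x* = 26.6667.
Solving the dual: y* = (4.3333, 0, 0.3333, 0).
  dual value b^T y* = 26.6667.
Strong duality: c^T x* = b^T y*. Confirmed.

26.6667


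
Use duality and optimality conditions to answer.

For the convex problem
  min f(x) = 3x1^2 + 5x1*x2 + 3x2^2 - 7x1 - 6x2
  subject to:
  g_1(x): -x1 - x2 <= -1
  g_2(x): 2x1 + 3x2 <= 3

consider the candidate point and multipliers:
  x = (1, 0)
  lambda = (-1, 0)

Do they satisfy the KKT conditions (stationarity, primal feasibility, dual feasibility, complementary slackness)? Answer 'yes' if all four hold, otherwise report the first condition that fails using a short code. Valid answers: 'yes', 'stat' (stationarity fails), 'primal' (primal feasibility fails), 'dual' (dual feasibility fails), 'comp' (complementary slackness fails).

Gradient of f: grad f(x) = Q x + c = (-1, -1)
Constraint values g_i(x) = a_i^T x - b_i:
  g_1((1, 0)) = 0
  g_2((1, 0)) = -1
Stationarity residual: grad f(x) + sum_i lambda_i a_i = (0, 0)
  -> stationarity OK
Primal feasibility (all g_i <= 0): OK
Dual feasibility (all lambda_i >= 0): FAILS
Complementary slackness (lambda_i * g_i(x) = 0 for all i): OK

Verdict: the first failing condition is dual_feasibility -> dual.

dual


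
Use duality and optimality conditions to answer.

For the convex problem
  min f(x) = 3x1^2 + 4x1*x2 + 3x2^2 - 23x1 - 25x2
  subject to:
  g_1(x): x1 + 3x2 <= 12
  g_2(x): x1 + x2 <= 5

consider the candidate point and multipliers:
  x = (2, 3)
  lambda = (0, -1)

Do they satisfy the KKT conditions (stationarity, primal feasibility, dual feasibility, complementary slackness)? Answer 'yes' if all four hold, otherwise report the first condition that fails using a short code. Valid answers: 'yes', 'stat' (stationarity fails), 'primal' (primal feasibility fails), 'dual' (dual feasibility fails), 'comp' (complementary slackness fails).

Gradient of f: grad f(x) = Q x + c = (1, 1)
Constraint values g_i(x) = a_i^T x - b_i:
  g_1((2, 3)) = -1
  g_2((2, 3)) = 0
Stationarity residual: grad f(x) + sum_i lambda_i a_i = (0, 0)
  -> stationarity OK
Primal feasibility (all g_i <= 0): OK
Dual feasibility (all lambda_i >= 0): FAILS
Complementary slackness (lambda_i * g_i(x) = 0 for all i): OK

Verdict: the first failing condition is dual_feasibility -> dual.

dual


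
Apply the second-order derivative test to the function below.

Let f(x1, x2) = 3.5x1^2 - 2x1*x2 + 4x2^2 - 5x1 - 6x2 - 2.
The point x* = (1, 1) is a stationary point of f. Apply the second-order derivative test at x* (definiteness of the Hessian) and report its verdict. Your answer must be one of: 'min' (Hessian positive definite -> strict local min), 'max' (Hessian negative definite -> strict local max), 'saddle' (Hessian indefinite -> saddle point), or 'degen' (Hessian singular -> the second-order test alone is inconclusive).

Compute the Hessian H = grad^2 f:
  H = [[7, -2], [-2, 8]]
Verify stationarity: grad f(x*) = H x* + g = (0, 0).
Eigenvalues of H: 5.4384, 9.5616.
Both eigenvalues > 0, so H is positive definite -> x* is a strict local min.

min


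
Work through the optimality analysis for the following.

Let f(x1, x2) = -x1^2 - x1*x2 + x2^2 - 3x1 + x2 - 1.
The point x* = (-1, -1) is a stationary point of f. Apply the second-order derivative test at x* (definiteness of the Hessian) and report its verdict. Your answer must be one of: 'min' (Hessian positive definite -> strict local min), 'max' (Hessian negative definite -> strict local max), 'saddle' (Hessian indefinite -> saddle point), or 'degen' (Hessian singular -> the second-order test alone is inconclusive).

Compute the Hessian H = grad^2 f:
  H = [[-2, -1], [-1, 2]]
Verify stationarity: grad f(x*) = H x* + g = (0, 0).
Eigenvalues of H: -2.2361, 2.2361.
Eigenvalues have mixed signs, so H is indefinite -> x* is a saddle point.

saddle


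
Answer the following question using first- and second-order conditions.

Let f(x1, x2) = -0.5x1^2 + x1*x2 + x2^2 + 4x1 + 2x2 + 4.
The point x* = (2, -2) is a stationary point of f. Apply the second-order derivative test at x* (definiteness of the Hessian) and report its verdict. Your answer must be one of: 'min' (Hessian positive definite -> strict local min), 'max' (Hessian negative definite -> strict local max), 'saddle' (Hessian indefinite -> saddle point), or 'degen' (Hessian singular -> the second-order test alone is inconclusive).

Compute the Hessian H = grad^2 f:
  H = [[-1, 1], [1, 2]]
Verify stationarity: grad f(x*) = H x* + g = (0, 0).
Eigenvalues of H: -1.3028, 2.3028.
Eigenvalues have mixed signs, so H is indefinite -> x* is a saddle point.

saddle


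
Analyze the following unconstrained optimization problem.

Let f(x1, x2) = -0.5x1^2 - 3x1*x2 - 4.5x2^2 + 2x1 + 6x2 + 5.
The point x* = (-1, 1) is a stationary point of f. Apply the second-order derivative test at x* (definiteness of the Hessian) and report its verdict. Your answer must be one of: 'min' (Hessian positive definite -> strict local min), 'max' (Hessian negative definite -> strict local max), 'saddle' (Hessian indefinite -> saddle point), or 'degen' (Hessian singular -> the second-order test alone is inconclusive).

Compute the Hessian H = grad^2 f:
  H = [[-1, -3], [-3, -9]]
Verify stationarity: grad f(x*) = H x* + g = (0, 0).
Eigenvalues of H: -10, 0.
H has a zero eigenvalue (singular; negative semidefinite but not definite), so H is neither positive definite, negative definite, nor indefinite. The second-order test alone is inconclusive -> degen.
(Indeed, f is constant along the null direction of H through x*, so x* is not a strict local extremum.)

degen


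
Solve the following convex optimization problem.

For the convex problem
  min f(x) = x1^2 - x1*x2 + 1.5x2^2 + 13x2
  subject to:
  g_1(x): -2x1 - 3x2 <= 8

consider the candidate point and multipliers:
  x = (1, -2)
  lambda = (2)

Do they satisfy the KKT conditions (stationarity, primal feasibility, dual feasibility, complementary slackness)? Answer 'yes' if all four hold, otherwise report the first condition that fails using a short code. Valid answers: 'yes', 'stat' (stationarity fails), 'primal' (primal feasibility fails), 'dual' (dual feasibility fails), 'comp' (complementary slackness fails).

Gradient of f: grad f(x) = Q x + c = (4, 6)
Constraint values g_i(x) = a_i^T x - b_i:
  g_1((1, -2)) = -4
Stationarity residual: grad f(x) + sum_i lambda_i a_i = (0, 0)
  -> stationarity OK
Primal feasibility (all g_i <= 0): OK
Dual feasibility (all lambda_i >= 0): OK
Complementary slackness (lambda_i * g_i(x) = 0 for all i): FAILS

Verdict: the first failing condition is complementary_slackness -> comp.

comp


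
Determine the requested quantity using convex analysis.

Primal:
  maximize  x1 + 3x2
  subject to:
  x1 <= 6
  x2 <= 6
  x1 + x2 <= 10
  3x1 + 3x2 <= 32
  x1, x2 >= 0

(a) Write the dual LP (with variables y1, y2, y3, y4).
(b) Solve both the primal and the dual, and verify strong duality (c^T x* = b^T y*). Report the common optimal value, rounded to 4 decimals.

The standard primal-dual pair for 'max c^T x s.t. A x <= b, x >= 0' is:
  Dual:  min b^T y  s.t.  A^T y >= c,  y >= 0.

So the dual LP is:
  minimize  6y1 + 6y2 + 10y3 + 32y4
  subject to:
    y1 + y3 + 3y4 >= 1
    y2 + y3 + 3y4 >= 3
    y1, y2, y3, y4 >= 0

Solving the primal: x* = (4, 6).
  primal value c^T x* = 22.
Solving the dual: y* = (0, 2, 1, 0).
  dual value b^T y* = 22.
Strong duality: c^T x* = b^T y*. Confirmed.

22


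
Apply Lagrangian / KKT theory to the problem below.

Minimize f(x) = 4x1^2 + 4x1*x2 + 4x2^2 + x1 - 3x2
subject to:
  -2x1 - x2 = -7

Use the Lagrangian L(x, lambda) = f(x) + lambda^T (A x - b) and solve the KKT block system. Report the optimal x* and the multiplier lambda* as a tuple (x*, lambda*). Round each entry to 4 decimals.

Form the Lagrangian:
  L(x, lambda) = (1/2) x^T Q x + c^T x + lambda^T (A x - b)
Stationarity (grad_x L = 0): Q x + c + A^T lambda = 0.
Primal feasibility: A x = b.

This gives the KKT block system:
  [ Q   A^T ] [ x     ]   [-c ]
  [ A    0  ] [ lambda ] = [ b ]

Solving the linear system:
  x*      = (3.2083, 0.5833)
  lambda* = (14.5)
  f(x*)   = 51.4792

x* = (3.2083, 0.5833), lambda* = (14.5)


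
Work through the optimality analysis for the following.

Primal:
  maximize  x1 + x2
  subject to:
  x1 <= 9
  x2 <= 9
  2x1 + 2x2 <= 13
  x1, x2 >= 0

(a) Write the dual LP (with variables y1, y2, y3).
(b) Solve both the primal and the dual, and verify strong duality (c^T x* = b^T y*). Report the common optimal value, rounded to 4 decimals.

The standard primal-dual pair for 'max c^T x s.t. A x <= b, x >= 0' is:
  Dual:  min b^T y  s.t.  A^T y >= c,  y >= 0.

So the dual LP is:
  minimize  9y1 + 9y2 + 13y3
  subject to:
    y1 + 2y3 >= 1
    y2 + 2y3 >= 1
    y1, y2, y3 >= 0

Solving the primal: x* = (6.5, 0).
  primal value c^T x* = 6.5.
Solving the dual: y* = (0, 0, 0.5).
  dual value b^T y* = 6.5.
Strong duality: c^T x* = b^T y*. Confirmed.

6.5


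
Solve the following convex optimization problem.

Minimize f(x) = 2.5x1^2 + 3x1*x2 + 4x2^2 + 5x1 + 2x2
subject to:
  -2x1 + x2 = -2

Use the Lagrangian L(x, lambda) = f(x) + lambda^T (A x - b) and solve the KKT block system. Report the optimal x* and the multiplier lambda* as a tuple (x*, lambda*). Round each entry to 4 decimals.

Form the Lagrangian:
  L(x, lambda) = (1/2) x^T Q x + c^T x + lambda^T (A x - b)
Stationarity (grad_x L = 0): Q x + c + A^T lambda = 0.
Primal feasibility: A x = b.

This gives the KKT block system:
  [ Q   A^T ] [ x     ]   [-c ]
  [ A    0  ] [ lambda ] = [ b ]

Solving the linear system:
  x*      = (0.5918, -0.8163)
  lambda* = (2.7551)
  f(x*)   = 3.4184

x* = (0.5918, -0.8163), lambda* = (2.7551)


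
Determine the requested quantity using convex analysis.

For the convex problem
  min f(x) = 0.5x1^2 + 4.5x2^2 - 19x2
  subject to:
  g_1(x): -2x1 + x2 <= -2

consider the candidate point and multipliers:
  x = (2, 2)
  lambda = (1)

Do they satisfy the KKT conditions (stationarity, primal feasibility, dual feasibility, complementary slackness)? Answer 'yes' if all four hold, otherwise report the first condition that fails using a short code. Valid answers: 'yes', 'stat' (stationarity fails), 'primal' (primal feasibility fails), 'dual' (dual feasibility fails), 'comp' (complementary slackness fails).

Gradient of f: grad f(x) = Q x + c = (2, -1)
Constraint values g_i(x) = a_i^T x - b_i:
  g_1((2, 2)) = 0
Stationarity residual: grad f(x) + sum_i lambda_i a_i = (0, 0)
  -> stationarity OK
Primal feasibility (all g_i <= 0): OK
Dual feasibility (all lambda_i >= 0): OK
Complementary slackness (lambda_i * g_i(x) = 0 for all i): OK

Verdict: yes, KKT holds.

yes


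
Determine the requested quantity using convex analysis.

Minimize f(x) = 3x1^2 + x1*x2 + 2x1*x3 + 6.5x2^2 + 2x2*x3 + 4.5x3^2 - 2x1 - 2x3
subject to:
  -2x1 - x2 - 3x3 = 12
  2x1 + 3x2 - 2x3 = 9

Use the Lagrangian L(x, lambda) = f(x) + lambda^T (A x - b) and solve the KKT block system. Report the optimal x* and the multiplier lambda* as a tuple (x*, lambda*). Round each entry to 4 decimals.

Form the Lagrangian:
  L(x, lambda) = (1/2) x^T Q x + c^T x + lambda^T (A x - b)
Stationarity (grad_x L = 0): Q x + c + A^T lambda = 0.
Primal feasibility: A x = b.

This gives the KKT block system:
  [ Q   A^T ] [ x     ]   [-c ]
  [ A    0  ] [ lambda ] = [ b ]

Solving the linear system:
  x*      = (-0.5145, 0.7404, -3.9038)
  lambda* = (-9.7673, -3.6903)
  f(x*)   = 79.6285

x* = (-0.5145, 0.7404, -3.9038), lambda* = (-9.7673, -3.6903)


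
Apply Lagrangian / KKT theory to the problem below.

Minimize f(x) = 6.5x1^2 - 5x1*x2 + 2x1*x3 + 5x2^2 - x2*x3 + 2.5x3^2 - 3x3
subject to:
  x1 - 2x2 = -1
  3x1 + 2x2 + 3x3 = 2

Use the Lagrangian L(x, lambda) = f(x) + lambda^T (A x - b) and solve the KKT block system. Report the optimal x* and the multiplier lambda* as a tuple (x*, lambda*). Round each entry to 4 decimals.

Form the Lagrangian:
  L(x, lambda) = (1/2) x^T Q x + c^T x + lambda^T (A x - b)
Stationarity (grad_x L = 0): Q x + c + A^T lambda = 0.
Primal feasibility: A x = b.

This gives the KKT block system:
  [ Q   A^T ] [ x     ]   [-c ]
  [ A    0  ] [ lambda ] = [ b ]

Solving the linear system:
  x*      = (-0.1913, 0.4043, 0.5884)
  lambda* = (2.4874, 0.2816)
  f(x*)   = 0.0794

x* = (-0.1913, 0.4043, 0.5884), lambda* = (2.4874, 0.2816)


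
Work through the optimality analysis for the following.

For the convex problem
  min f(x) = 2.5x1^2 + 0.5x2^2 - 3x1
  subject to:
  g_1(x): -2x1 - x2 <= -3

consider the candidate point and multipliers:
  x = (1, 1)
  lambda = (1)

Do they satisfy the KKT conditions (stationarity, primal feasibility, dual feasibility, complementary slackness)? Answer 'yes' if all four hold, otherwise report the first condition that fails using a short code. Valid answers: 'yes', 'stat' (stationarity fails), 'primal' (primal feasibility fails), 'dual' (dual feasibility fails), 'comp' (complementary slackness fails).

Gradient of f: grad f(x) = Q x + c = (2, 1)
Constraint values g_i(x) = a_i^T x - b_i:
  g_1((1, 1)) = 0
Stationarity residual: grad f(x) + sum_i lambda_i a_i = (0, 0)
  -> stationarity OK
Primal feasibility (all g_i <= 0): OK
Dual feasibility (all lambda_i >= 0): OK
Complementary slackness (lambda_i * g_i(x) = 0 for all i): OK

Verdict: yes, KKT holds.

yes


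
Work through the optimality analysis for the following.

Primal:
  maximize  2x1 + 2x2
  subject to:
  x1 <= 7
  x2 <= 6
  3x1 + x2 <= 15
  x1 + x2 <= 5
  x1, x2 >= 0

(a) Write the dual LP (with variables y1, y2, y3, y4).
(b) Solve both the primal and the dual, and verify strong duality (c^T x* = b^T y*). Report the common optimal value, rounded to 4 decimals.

The standard primal-dual pair for 'max c^T x s.t. A x <= b, x >= 0' is:
  Dual:  min b^T y  s.t.  A^T y >= c,  y >= 0.

So the dual LP is:
  minimize  7y1 + 6y2 + 15y3 + 5y4
  subject to:
    y1 + 3y3 + y4 >= 2
    y2 + y3 + y4 >= 2
    y1, y2, y3, y4 >= 0

Solving the primal: x* = (5, 0).
  primal value c^T x* = 10.
Solving the dual: y* = (0, 0, 0, 2).
  dual value b^T y* = 10.
Strong duality: c^T x* = b^T y*. Confirmed.

10


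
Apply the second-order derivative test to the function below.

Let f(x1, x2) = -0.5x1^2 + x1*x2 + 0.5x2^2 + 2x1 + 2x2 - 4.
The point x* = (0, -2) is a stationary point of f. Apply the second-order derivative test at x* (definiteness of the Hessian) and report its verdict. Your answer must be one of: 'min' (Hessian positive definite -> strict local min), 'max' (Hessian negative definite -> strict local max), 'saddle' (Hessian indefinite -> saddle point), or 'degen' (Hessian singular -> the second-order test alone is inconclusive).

Compute the Hessian H = grad^2 f:
  H = [[-1, 1], [1, 1]]
Verify stationarity: grad f(x*) = H x* + g = (0, 0).
Eigenvalues of H: -1.4142, 1.4142.
Eigenvalues have mixed signs, so H is indefinite -> x* is a saddle point.

saddle


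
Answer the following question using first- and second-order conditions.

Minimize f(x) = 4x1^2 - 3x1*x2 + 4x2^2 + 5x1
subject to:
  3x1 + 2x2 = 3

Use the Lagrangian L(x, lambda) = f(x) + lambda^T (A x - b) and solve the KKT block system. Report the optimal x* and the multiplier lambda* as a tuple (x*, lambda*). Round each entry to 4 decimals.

Form the Lagrangian:
  L(x, lambda) = (1/2) x^T Q x + c^T x + lambda^T (A x - b)
Stationarity (grad_x L = 0): Q x + c + A^T lambda = 0.
Primal feasibility: A x = b.

This gives the KKT block system:
  [ Q   A^T ] [ x     ]   [-c ]
  [ A    0  ] [ lambda ] = [ b ]

Solving the linear system:
  x*      = (0.5, 0.75)
  lambda* = (-2.25)
  f(x*)   = 4.625

x* = (0.5, 0.75), lambda* = (-2.25)


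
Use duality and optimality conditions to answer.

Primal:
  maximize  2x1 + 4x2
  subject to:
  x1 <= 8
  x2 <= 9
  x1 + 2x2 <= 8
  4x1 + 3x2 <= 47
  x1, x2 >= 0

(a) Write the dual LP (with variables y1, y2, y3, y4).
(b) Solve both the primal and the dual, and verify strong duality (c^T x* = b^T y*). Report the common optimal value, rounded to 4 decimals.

The standard primal-dual pair for 'max c^T x s.t. A x <= b, x >= 0' is:
  Dual:  min b^T y  s.t.  A^T y >= c,  y >= 0.

So the dual LP is:
  minimize  8y1 + 9y2 + 8y3 + 47y4
  subject to:
    y1 + y3 + 4y4 >= 2
    y2 + 2y3 + 3y4 >= 4
    y1, y2, y3, y4 >= 0

Solving the primal: x* = (0, 4).
  primal value c^T x* = 16.
Solving the dual: y* = (0, 0, 2, 0).
  dual value b^T y* = 16.
Strong duality: c^T x* = b^T y*. Confirmed.

16


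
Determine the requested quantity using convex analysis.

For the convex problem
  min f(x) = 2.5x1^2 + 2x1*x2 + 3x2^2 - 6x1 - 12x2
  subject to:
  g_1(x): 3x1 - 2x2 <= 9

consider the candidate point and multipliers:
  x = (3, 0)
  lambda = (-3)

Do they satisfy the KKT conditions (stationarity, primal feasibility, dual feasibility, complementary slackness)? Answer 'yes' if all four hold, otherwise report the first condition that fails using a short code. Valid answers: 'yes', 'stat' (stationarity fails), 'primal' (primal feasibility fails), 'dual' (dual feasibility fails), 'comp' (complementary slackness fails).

Gradient of f: grad f(x) = Q x + c = (9, -6)
Constraint values g_i(x) = a_i^T x - b_i:
  g_1((3, 0)) = 0
Stationarity residual: grad f(x) + sum_i lambda_i a_i = (0, 0)
  -> stationarity OK
Primal feasibility (all g_i <= 0): OK
Dual feasibility (all lambda_i >= 0): FAILS
Complementary slackness (lambda_i * g_i(x) = 0 for all i): OK

Verdict: the first failing condition is dual_feasibility -> dual.

dual


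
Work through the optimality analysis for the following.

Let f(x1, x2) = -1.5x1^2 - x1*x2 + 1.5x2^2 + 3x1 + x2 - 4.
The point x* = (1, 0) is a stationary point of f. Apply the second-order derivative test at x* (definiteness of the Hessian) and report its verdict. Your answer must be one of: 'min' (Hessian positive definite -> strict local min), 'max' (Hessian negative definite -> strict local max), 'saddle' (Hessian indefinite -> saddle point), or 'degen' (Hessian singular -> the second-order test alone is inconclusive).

Compute the Hessian H = grad^2 f:
  H = [[-3, -1], [-1, 3]]
Verify stationarity: grad f(x*) = H x* + g = (0, 0).
Eigenvalues of H: -3.1623, 3.1623.
Eigenvalues have mixed signs, so H is indefinite -> x* is a saddle point.

saddle


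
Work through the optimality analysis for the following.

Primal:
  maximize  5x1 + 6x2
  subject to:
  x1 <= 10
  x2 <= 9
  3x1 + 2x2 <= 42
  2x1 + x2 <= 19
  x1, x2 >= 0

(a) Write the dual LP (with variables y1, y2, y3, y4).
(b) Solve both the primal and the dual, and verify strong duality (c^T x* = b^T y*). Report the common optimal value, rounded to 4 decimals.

The standard primal-dual pair for 'max c^T x s.t. A x <= b, x >= 0' is:
  Dual:  min b^T y  s.t.  A^T y >= c,  y >= 0.

So the dual LP is:
  minimize  10y1 + 9y2 + 42y3 + 19y4
  subject to:
    y1 + 3y3 + 2y4 >= 5
    y2 + 2y3 + y4 >= 6
    y1, y2, y3, y4 >= 0

Solving the primal: x* = (5, 9).
  primal value c^T x* = 79.
Solving the dual: y* = (0, 3.5, 0, 2.5).
  dual value b^T y* = 79.
Strong duality: c^T x* = b^T y*. Confirmed.

79


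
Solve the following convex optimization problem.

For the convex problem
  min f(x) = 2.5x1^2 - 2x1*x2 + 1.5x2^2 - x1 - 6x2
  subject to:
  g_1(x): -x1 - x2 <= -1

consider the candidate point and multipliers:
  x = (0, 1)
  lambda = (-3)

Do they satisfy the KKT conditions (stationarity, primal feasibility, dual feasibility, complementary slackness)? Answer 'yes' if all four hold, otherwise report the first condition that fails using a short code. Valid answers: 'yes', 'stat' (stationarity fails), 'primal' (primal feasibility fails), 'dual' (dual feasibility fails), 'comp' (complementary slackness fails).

Gradient of f: grad f(x) = Q x + c = (-3, -3)
Constraint values g_i(x) = a_i^T x - b_i:
  g_1((0, 1)) = 0
Stationarity residual: grad f(x) + sum_i lambda_i a_i = (0, 0)
  -> stationarity OK
Primal feasibility (all g_i <= 0): OK
Dual feasibility (all lambda_i >= 0): FAILS
Complementary slackness (lambda_i * g_i(x) = 0 for all i): OK

Verdict: the first failing condition is dual_feasibility -> dual.

dual


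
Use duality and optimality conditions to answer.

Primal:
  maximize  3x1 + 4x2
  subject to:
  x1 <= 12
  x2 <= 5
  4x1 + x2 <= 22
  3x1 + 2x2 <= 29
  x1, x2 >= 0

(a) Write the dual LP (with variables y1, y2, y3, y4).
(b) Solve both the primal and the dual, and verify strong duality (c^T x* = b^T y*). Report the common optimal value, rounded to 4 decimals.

The standard primal-dual pair for 'max c^T x s.t. A x <= b, x >= 0' is:
  Dual:  min b^T y  s.t.  A^T y >= c,  y >= 0.

So the dual LP is:
  minimize  12y1 + 5y2 + 22y3 + 29y4
  subject to:
    y1 + 4y3 + 3y4 >= 3
    y2 + y3 + 2y4 >= 4
    y1, y2, y3, y4 >= 0

Solving the primal: x* = (4.25, 5).
  primal value c^T x* = 32.75.
Solving the dual: y* = (0, 3.25, 0.75, 0).
  dual value b^T y* = 32.75.
Strong duality: c^T x* = b^T y*. Confirmed.

32.75


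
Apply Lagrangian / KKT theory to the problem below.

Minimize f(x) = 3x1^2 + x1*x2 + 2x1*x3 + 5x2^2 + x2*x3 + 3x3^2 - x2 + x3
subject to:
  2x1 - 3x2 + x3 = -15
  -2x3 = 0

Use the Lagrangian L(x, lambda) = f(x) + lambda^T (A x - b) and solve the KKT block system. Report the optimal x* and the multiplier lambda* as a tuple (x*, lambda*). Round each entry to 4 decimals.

Form the Lagrangian:
  L(x, lambda) = (1/2) x^T Q x + c^T x + lambda^T (A x - b)
Stationarity (grad_x L = 0): Q x + c + A^T lambda = 0.
Primal feasibility: A x = b.

This gives the KKT block system:
  [ Q   A^T ] [ x     ]   [-c ]
  [ A    0  ] [ lambda ] = [ b ]

Solving the linear system:
  x*      = (-3.1981, 2.8679, 0)
  lambda* = (8.1604, 2.816)
  f(x*)   = 59.7689

x* = (-3.1981, 2.8679, 0), lambda* = (8.1604, 2.816)


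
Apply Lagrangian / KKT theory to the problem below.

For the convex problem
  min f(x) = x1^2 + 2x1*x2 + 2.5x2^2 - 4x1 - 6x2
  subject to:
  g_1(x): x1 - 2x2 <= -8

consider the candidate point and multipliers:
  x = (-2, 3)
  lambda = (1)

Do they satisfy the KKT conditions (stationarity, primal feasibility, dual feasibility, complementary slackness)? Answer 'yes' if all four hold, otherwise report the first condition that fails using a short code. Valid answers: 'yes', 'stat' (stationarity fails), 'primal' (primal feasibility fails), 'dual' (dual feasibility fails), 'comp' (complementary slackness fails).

Gradient of f: grad f(x) = Q x + c = (-2, 5)
Constraint values g_i(x) = a_i^T x - b_i:
  g_1((-2, 3)) = 0
Stationarity residual: grad f(x) + sum_i lambda_i a_i = (-1, 3)
  -> stationarity FAILS
Primal feasibility (all g_i <= 0): OK
Dual feasibility (all lambda_i >= 0): OK
Complementary slackness (lambda_i * g_i(x) = 0 for all i): OK

Verdict: the first failing condition is stationarity -> stat.

stat


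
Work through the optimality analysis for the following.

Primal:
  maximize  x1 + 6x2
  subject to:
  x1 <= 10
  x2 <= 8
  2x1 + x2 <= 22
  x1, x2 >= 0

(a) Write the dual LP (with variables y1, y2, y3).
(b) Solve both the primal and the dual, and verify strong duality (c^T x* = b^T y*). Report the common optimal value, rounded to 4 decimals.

The standard primal-dual pair for 'max c^T x s.t. A x <= b, x >= 0' is:
  Dual:  min b^T y  s.t.  A^T y >= c,  y >= 0.

So the dual LP is:
  minimize  10y1 + 8y2 + 22y3
  subject to:
    y1 + 2y3 >= 1
    y2 + y3 >= 6
    y1, y2, y3 >= 0

Solving the primal: x* = (7, 8).
  primal value c^T x* = 55.
Solving the dual: y* = (0, 5.5, 0.5).
  dual value b^T y* = 55.
Strong duality: c^T x* = b^T y*. Confirmed.

55
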